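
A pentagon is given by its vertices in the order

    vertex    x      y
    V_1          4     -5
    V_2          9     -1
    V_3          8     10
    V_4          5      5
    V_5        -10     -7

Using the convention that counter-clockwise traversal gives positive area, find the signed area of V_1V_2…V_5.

V_1→V_2: (4)(-1) − (9)(-5) = 41
V_2→V_3: (9)(10) − (8)(-1) = 98
V_3→V_4: (8)(5) − (5)(10) = -10
V_4→V_5: (5)(-7) − (-10)(5) = 15
V_5→V_1: (-10)(-5) − (4)(-7) = 78
Σ = 222
Signed area = Σ/2 = 111 (positive ⇒ counter-clockwise traversal).

111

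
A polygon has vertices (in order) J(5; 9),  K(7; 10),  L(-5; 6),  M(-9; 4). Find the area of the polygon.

Apply Gauss's area formula: 2A = Σ (x_i·y_{i+1} − x_{i+1}·y_i), indices taken mod 4.
Σ = (-13) + (92) + (34) + (-101) = 12
Area = |Σ|/2 = 6.

6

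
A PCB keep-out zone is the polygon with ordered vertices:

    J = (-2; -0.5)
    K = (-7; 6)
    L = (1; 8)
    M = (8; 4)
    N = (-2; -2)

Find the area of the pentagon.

Apply Gauss's area formula: 2A = Σ (x_i·y_{i+1} − x_{i+1}·y_i), indices taken mod 5.
Σ = (-15.5) + (-62) + (-60) + (-8) + (-3) = -148.5
Area = |Σ|/2 = 74.25.

74.25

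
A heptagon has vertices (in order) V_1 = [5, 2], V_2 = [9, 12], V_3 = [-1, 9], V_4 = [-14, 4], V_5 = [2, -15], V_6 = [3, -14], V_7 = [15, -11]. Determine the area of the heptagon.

Apply Gauss's area formula: 2A = Σ (x_i·y_{i+1} − x_{i+1}·y_i), indices taken mod 7.
Σ = (42) + (93) + (122) + (202) + (17) + (177) + (85) = 738
Area = |Σ|/2 = 369.

369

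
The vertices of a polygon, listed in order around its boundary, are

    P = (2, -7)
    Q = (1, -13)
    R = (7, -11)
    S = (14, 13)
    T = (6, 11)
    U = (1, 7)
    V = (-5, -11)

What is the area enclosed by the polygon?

247

P→Q: (2)(-13) − (1)(-7) = -19
Q→R: (1)(-11) − (7)(-13) = 80
R→S: (7)(13) − (14)(-11) = 245
S→T: (14)(11) − (6)(13) = 76
T→U: (6)(7) − (1)(11) = 31
U→V: (1)(-11) − (-5)(7) = 24
V→P: (-5)(-7) − (2)(-11) = 57
Σ = 494
Area = |Σ|/2 = 247.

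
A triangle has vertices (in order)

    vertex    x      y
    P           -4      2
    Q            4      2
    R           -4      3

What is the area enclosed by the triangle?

4

Apply the shoelace (surveyor's) formula: 2A = Σ (x_i·y_{i+1} − x_{i+1}·y_i), indices taken mod 3.
Σ = (-16) + (20) + (4) = 8
Area = |Σ|/2 = 4.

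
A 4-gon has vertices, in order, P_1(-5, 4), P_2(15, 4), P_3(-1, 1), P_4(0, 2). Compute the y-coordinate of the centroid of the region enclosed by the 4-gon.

Apply the shoelace (surveyor's) formula. First the cross-terms c_i = x_i·y_{i+1} − x_{i+1}·y_i:
  -80, 19, -2, 10  ⇒  2A = -53, A = -26.5.
Then Σ (y_i + y_{i+1})·c_i = -491, so ȳ = -491 / (6·(-26.5)) = 491/159.

491/159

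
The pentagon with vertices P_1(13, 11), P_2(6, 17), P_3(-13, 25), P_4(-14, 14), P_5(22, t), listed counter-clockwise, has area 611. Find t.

The doubled signed area Σ (x_i y_{i+1} − x_{i+1} y_i) is linear in t.
With t=0 it equals 628; the coefficient of t is -27 (from the two edges through P_5).
So -27·t + 628 = 2·611 = 1222 ⇒ t = -22.

-22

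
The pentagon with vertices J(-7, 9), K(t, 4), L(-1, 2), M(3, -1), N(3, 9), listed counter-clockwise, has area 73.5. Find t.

-8

The doubled signed area Σ (x_i y_{i+1} − x_{i+1} y_i) is linear in t.
With t=0 it equals 91; the coefficient of t is -7 (from the two edges through K).
So -7·t + 91 = 2·73.5 = 147 ⇒ t = -8.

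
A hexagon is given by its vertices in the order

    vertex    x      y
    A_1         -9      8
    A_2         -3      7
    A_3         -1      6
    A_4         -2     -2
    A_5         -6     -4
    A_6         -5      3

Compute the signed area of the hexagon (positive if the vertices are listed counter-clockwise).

Apply Gauss's area formula: 2A = Σ (x_i·y_{i+1} − x_{i+1}·y_i), indices taken mod 6.
A_1→A_2: (-9)(7) − (-3)(8) = -39
A_2→A_3: (-3)(6) − (-1)(7) = -11
A_3→A_4: (-1)(-2) − (-2)(6) = 14
A_4→A_5: (-2)(-4) − (-6)(-2) = -4
A_5→A_6: (-6)(3) − (-5)(-4) = -38
A_6→A_1: (-5)(8) − (-9)(3) = -13
Σ = -91
Signed area = Σ/2 = -45.5 (negative ⇒ clockwise traversal).

-45.5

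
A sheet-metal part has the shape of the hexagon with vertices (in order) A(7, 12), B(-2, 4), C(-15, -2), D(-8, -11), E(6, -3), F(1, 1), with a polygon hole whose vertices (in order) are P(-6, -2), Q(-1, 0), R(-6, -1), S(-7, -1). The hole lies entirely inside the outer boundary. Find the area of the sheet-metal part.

Outer boundary:
Apply the surveyor's formula: 2A = Σ (x_i·y_{i+1} − x_{i+1}·y_i), indices taken mod 6.
Σ = (52) + (64) + (149) + (90) + (9) + (5) = 369
Area = |Σ|/2 = 184.5.
Hole:
Σ = (-2) + (1) + (-1) + (8) = 6
Area = |Σ|/2 = 3.
Net area = 184.5 − 3 = 181.5.

181.5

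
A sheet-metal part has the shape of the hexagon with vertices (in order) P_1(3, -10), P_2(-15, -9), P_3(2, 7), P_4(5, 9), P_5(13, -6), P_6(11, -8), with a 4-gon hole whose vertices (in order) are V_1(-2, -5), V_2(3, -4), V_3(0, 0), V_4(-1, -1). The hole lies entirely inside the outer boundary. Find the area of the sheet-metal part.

Outer boundary:
P_1→P_2: (3)(-9) − (-15)(-10) = -177
P_2→P_3: (-15)(7) − (2)(-9) = -87
P_3→P_4: (2)(9) − (5)(7) = -17
P_4→P_5: (5)(-6) − (13)(9) = -147
P_5→P_6: (13)(-8) − (11)(-6) = -38
P_6→P_1: (11)(-10) − (3)(-8) = -86
Σ = -552
Area = |Σ|/2 = 276.
Hole:
Apply the surveyor's formula: 2A = Σ (x_i·y_{i+1} − x_{i+1}·y_i), indices taken mod 4.
Cross-terms: 23, 0, 0, 3  ⇒  Σ = 26
Area = |Σ|/2 = 13.
Net area = 276 − 13 = 263.

263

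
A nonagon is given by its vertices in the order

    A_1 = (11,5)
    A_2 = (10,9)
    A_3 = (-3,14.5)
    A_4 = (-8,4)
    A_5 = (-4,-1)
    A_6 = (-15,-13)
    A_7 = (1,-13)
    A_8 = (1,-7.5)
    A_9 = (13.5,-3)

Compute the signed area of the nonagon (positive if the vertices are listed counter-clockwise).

399.125

Apply the surveyor's formula: 2A = Σ (x_i·y_{i+1} − x_{i+1}·y_i), indices taken mod 9.
Σ = (49) + (172) + (104) + (24) + (37) + (208) + (5.5) + (98.25) + (100.5) = 798.25
Signed area = Σ/2 = 399.125 (positive ⇒ counter-clockwise traversal).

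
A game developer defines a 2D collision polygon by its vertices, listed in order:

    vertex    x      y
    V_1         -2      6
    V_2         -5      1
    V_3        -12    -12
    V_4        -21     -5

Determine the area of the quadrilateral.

114

Σ = (28) + (72) + (-192) + (-136) = -228
Area = |Σ|/2 = 114.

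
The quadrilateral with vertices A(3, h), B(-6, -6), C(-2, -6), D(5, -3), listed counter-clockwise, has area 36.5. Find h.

2

The doubled signed area Σ (x_i y_{i+1} − x_{i+1} y_i) is linear in h.
With h=0 it equals 51; the coefficient of h is 11 (from the two edges through A).
So 11·h + 51 = 2·36.5 = 73 ⇒ h = 2.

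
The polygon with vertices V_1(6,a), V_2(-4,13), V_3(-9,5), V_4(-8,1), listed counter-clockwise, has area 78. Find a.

The doubled signed area Σ (x_i y_{i+1} − x_{i+1} y_i) is linear in a.
With a=0 it equals 200; the coefficient of a is -4 (from the two edges through V_1).
So -4·a + 200 = 2·78 = 156 ⇒ a = 11.

11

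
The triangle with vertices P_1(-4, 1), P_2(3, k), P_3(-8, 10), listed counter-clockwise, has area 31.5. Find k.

1

The doubled signed area Σ (x_i y_{i+1} − x_{i+1} y_i) is linear in k.
With k=0 it equals 59; the coefficient of k is 4 (from the two edges through P_2).
So 4·k + 59 = 2·31.5 = 63 ⇒ k = 1.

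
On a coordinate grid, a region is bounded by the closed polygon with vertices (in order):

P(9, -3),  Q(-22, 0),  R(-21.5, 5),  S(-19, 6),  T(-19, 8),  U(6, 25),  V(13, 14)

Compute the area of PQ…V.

588.5

Σ = (-66) + (-110) + (-34) + (-38) + (-523) + (-241) + (-165) = -1177
Area = |Σ|/2 = 588.5.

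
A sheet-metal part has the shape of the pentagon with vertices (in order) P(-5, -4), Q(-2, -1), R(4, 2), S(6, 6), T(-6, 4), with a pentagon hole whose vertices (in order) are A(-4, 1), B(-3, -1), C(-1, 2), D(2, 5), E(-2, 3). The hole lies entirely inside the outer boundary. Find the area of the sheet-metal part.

Outer boundary:
Σ = (-3) + (0) + (12) + (60) + (44) = 113
Area = |Σ|/2 = 56.5.
Hole:
A→B: (-4)(-1) − (-3)(1) = 7
B→C: (-3)(2) − (-1)(-1) = -7
C→D: (-1)(5) − (2)(2) = -9
D→E: (2)(3) − (-2)(5) = 16
E→A: (-2)(1) − (-4)(3) = 10
Σ = 17
Area = |Σ|/2 = 8.5.
Net area = 56.5 − 8.5 = 48.

48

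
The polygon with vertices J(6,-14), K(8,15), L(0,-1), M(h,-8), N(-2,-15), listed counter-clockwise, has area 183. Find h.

-5

Write out the shoelace sum; only the two edges meeting at M involve h:
2·Area = [(0·(-8) − h·(-1)) + (h·(-15) − (-2)·(-8))] + 312
       = -14·h + 296 = 366
⇒ h = -5.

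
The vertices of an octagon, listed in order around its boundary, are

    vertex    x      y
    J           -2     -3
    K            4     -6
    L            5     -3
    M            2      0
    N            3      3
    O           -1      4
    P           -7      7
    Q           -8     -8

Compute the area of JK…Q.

105

Cross-terms: 24, 18, 6, 6, 15, 21, 112, 8  ⇒  Σ = 210
Area = |Σ|/2 = 105.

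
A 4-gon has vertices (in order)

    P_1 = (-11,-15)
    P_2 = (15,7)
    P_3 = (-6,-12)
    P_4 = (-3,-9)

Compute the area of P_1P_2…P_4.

13

Σ = (148) + (-138) + (18) + (-54) = -26
Area = |Σ|/2 = 13.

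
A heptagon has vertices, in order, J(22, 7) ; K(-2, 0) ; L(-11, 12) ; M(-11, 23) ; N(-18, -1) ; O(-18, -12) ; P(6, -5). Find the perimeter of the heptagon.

132

|JK| = √((-24)² + (-7)²) = √625 = 25
|KL| = √((-9)² + (12)²) = √225 = 15
|LM| = √((0)² + (11)²) = √121 = 11
|MN| = √((-7)² + (-24)²) = √625 = 25
|NO| = √((0)² + (-11)²) = √121 = 11
|OP| = √((24)² + (7)²) = √625 = 25
|PJ| = √((16)² + (12)²) = √400 = 20
Perimeter = 25 + 15 + 11 + 25 + 11 + 25 + 20 = 132.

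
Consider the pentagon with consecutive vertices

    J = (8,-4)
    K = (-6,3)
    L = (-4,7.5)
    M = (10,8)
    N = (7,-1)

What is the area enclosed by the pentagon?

Apply Gauss's area formula: 2A = Σ (x_i·y_{i+1} − x_{i+1}·y_i), indices taken mod 5.
Σ = (0) + (-33) + (-107) + (-66) + (-20) = -226
Area = |Σ|/2 = 113.

113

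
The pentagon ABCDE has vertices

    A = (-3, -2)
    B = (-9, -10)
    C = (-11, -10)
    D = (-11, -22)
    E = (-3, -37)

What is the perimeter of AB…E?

76

|AB| = √((-6)² + (-8)²) = √100 = 10
|BC| = √((-2)² + (0)²) = √4 = 2
|CD| = √((0)² + (-12)²) = √144 = 12
|DE| = √((8)² + (-15)²) = √289 = 17
|EA| = √((0)² + (35)²) = √1225 = 35
Perimeter = 10 + 2 + 12 + 17 + 35 = 76.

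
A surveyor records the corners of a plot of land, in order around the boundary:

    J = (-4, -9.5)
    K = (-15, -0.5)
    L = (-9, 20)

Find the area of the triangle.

Apply the shoelace (surveyor's) formula: 2A = Σ (x_i·y_{i+1} − x_{i+1}·y_i), indices taken mod 3.
J→K: (-4)(-0.5) − (-15)(-9.5) = -140.5
K→L: (-15)(20) − (-9)(-0.5) = -304.5
L→J: (-9)(-9.5) − (-4)(20) = 165.5
Σ = -279.5
Area = |Σ|/2 = 139.75.

139.75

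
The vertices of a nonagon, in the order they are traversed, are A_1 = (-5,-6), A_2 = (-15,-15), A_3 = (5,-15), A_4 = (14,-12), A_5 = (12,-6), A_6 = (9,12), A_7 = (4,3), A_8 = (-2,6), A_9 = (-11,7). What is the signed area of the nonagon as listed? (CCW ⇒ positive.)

427.5

Cross-terms: -15, 300, 150, 60, 198, -21, 30, 52, 101  ⇒  Σ = 855
Signed area = Σ/2 = 427.5 (positive ⇒ counter-clockwise traversal).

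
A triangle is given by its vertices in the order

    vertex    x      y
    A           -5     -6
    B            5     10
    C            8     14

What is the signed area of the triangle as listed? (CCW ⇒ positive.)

-4

A→B: (-5)(10) − (5)(-6) = -20
B→C: (5)(14) − (8)(10) = -10
C→A: (8)(-6) − (-5)(14) = 22
Σ = -8
Signed area = Σ/2 = -4 (negative ⇒ clockwise traversal).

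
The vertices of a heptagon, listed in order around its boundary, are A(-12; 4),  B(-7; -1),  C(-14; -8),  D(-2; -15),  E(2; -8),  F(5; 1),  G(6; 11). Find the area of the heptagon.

Apply the shoelace formula: 2A = Σ (x_i·y_{i+1} − x_{i+1}·y_i), indices taken mod 7.
Cross-terms: 40, 42, 194, 46, 42, 49, 156  ⇒  Σ = 569
Area = |Σ|/2 = 284.5.

284.5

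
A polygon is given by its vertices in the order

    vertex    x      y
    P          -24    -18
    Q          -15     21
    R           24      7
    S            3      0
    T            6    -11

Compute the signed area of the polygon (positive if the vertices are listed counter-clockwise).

Apply the surveyor's formula: 2A = Σ (x_i·y_{i+1} − x_{i+1}·y_i), indices taken mod 5.
Σ = (-774) + (-609) + (-21) + (-33) + (-372) = -1809
Signed area = Σ/2 = -904.5 (negative ⇒ clockwise traversal).

-904.5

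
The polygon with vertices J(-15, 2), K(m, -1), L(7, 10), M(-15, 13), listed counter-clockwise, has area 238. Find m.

Write out the shoelace sum; only the two edges meeting at K involve m:
2·Area = [((-15)·(-1) − m·2) + (m·10 − 7·(-1))] + 406
       = 8·m + 428 = 476
⇒ m = 6.

6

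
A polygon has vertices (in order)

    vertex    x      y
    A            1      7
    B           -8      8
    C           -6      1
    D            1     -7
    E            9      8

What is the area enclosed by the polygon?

135.5

Σ = (64) + (40) + (41) + (71) + (55) = 271
Area = |Σ|/2 = 135.5.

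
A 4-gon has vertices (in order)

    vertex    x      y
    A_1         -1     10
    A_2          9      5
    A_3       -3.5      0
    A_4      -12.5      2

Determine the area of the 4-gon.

103.75

Apply Gauss's area formula: 2A = Σ (x_i·y_{i+1} − x_{i+1}·y_i), indices taken mod 4.
Σ = (-95) + (17.5) + (-7) + (-123) = -207.5
Area = |Σ|/2 = 103.75.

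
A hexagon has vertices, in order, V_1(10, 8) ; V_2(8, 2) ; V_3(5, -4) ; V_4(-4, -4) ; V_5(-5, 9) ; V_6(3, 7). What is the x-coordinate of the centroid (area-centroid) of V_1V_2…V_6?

Apply the shoelace (surveyor's) formula. First the cross-terms c_i = x_i·y_{i+1} − x_{i+1}·y_i:
  -44, -42, -36, -56, -62, -46  ⇒  2A = -286, A = -143.
Then Σ (x_i + x_{i+1})·c_i = -1344, so x̄ = -1344 / (6·(-143)) = 224/143.

224/143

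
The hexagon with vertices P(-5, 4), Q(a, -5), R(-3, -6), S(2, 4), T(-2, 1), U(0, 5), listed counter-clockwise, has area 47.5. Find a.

Write out the shoelace sum; only the two edges meeting at Q involve a:
2·Area = [((-5)·(-5) − a·4) + (a·(-6) − (-3)·(-5))] + 25
       = -10·a + 35 = 95
⇒ a = -6.

-6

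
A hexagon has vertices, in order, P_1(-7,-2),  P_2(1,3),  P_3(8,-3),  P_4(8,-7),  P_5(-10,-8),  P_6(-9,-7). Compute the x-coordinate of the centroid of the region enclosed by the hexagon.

Apply the shoelace formula. First the cross-terms c_i = x_i·y_{i+1} − x_{i+1}·y_i:
  -19, -27, -32, -134, -2, -31  ⇒  2A = -245, A = -122.5.
Then Σ (x_i + x_{i+1})·c_i = 161, so x̄ = 161 / (6·(-122.5)) = -23/105.

-23/105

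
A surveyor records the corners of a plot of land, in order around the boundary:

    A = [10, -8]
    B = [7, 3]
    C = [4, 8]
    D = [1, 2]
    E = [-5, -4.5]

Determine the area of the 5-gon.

110.25

Σ = (86) + (44) + (0) + (5.5) + (85) = 220.5
Area = |Σ|/2 = 110.25.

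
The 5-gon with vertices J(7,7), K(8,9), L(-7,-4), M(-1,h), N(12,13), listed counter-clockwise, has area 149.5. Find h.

-15

Write out the shoelace sum; only the two edges meeting at M involve h:
2·Area = [((-7)·h − (-1)·(-4)) + ((-1)·13 − 12·h)] + 31
       = -19·h + 14 = 299
⇒ h = -15.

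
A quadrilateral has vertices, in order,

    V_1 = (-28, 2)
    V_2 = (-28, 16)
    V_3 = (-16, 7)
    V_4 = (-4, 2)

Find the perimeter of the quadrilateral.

|V_1V_2| = √((0)² + (14)²) = √196 = 14
|V_2V_3| = √((12)² + (-9)²) = √225 = 15
|V_3V_4| = √((12)² + (-5)²) = √169 = 13
|V_4V_1| = √((-24)² + (0)²) = √576 = 24
Perimeter = 14 + 15 + 13 + 24 = 66.

66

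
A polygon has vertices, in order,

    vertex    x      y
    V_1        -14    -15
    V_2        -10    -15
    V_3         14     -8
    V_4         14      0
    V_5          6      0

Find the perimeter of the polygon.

|V_1V_2| = √((4)² + (0)²) = √16 = 4
|V_2V_3| = √((24)² + (7)²) = √625 = 25
|V_3V_4| = √((0)² + (8)²) = √64 = 8
|V_4V_5| = √((-8)² + (0)²) = √64 = 8
|V_5V_1| = √((-20)² + (-15)²) = √625 = 25
Perimeter = 4 + 25 + 8 + 8 + 25 = 70.

70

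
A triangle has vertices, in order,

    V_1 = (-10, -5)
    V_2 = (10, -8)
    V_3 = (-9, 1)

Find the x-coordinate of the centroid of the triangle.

Apply Gauss's area formula. First the cross-terms c_i = x_i·y_{i+1} − x_{i+1}·y_i:
  130, -62, 55  ⇒  2A = 123, A = 61.5.
Then Σ (x_i + x_{i+1})·c_i = -1107, so x̄ = -1107 / (6·61.5) = -3.

-3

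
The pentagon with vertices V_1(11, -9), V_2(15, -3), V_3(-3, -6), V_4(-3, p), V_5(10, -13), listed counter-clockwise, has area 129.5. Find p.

The doubled signed area Σ (x_i y_{i+1} − x_{i+1} y_i) is linear in p.
With p=0 it equals 77; the coefficient of p is -13 (from the two edges through V_4).
So -13·p + 77 = 2·129.5 = 259 ⇒ p = -14.

-14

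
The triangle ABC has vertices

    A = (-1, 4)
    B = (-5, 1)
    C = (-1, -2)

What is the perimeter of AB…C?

|AB| = √((-4)² + (-3)²) = √25 = 5
|BC| = √((4)² + (-3)²) = √25 = 5
|CA| = √((0)² + (6)²) = √36 = 6
Perimeter = 5 + 5 + 6 = 16.

16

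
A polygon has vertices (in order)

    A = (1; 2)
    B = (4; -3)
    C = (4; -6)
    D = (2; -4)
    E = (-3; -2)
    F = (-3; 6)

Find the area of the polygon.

39.5

Cross-terms: -11, -12, -4, -16, -24, -12  ⇒  Σ = -79
Area = |Σ|/2 = 39.5.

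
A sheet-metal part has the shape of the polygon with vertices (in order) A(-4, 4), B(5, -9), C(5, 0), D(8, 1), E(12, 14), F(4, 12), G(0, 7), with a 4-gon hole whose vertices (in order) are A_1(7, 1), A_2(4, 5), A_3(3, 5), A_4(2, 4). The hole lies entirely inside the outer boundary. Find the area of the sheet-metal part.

Outer boundary:
A→B: (-4)(-9) − (5)(4) = 16
B→C: (5)(0) − (5)(-9) = 45
C→D: (5)(1) − (8)(0) = 5
D→E: (8)(14) − (12)(1) = 100
E→F: (12)(12) − (4)(14) = 88
F→G: (4)(7) − (0)(12) = 28
G→A: (0)(4) − (-4)(7) = 28
Σ = 310
Area = |Σ|/2 = 155.
Hole:
Apply the shoelace formula: 2A = Σ (x_i·y_{i+1} − x_{i+1}·y_i), indices taken mod 4.
Σ = (31) + (5) + (2) + (-26) = 12
Area = |Σ|/2 = 6.
Net area = 155 − 6 = 149.

149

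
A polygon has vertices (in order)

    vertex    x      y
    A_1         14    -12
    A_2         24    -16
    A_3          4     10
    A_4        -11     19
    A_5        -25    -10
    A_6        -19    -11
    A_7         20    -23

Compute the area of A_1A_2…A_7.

981.5

Apply the shoelace (surveyor's) formula: 2A = Σ (x_i·y_{i+1} − x_{i+1}·y_i), indices taken mod 7.
Cross-terms: 64, 304, 186, 585, 85, 657, 82  ⇒  Σ = 1963
Area = |Σ|/2 = 981.5.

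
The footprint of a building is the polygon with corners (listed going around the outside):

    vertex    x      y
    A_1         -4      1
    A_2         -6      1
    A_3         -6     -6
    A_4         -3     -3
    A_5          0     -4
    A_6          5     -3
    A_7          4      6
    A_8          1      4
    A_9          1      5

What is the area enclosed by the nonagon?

Σ = (2) + (42) + (0) + (12) + (20) + (42) + (10) + (1) + (21) = 150
Area = |Σ|/2 = 75.

75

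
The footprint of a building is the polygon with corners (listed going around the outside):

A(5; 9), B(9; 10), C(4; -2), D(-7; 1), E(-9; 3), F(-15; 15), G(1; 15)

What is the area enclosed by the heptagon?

Cross-terms: -31, -58, -10, -12, -90, -240, -66  ⇒  Σ = -507
Area = |Σ|/2 = 253.5.

253.5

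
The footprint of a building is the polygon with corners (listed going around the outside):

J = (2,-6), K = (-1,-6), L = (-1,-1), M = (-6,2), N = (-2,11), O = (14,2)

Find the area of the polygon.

Apply the shoelace formula: 2A = Σ (x_i·y_{i+1} − x_{i+1}·y_i), indices taken mod 6.
Σ = (-18) + (-5) + (-8) + (-62) + (-158) + (-88) = -339
Area = |Σ|/2 = 169.5.

169.5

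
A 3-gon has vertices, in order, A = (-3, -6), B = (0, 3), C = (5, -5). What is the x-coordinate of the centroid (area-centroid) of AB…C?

2/3

Apply Gauss's area formula. First the cross-terms c_i = x_i·y_{i+1} − x_{i+1}·y_i:
  -9, -15, -45  ⇒  2A = -69, A = -34.5.
Then Σ (x_i + x_{i+1})·c_i = -138, so x̄ = -138 / (6·(-34.5)) = 2/3.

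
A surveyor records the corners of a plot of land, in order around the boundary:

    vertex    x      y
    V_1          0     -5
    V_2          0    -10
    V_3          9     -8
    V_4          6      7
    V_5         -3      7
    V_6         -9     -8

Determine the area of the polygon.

Apply the surveyor's formula: 2A = Σ (x_i·y_{i+1} − x_{i+1}·y_i), indices taken mod 6.
Σ = (0) + (90) + (111) + (63) + (87) + (45) = 396
Area = |Σ|/2 = 198.

198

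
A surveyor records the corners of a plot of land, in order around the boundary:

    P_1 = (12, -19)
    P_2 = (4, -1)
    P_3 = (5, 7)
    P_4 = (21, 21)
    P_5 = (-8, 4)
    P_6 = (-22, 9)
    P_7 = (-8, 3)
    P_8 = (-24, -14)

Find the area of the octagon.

Σ = (64) + (33) + (-42) + (252) + (16) + (6) + (184) + (624) = 1137
Area = |Σ|/2 = 568.5.

568.5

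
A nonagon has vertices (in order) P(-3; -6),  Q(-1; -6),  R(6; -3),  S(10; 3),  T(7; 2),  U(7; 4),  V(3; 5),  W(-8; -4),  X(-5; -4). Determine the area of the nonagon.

96.5

Apply the shoelace formula: 2A = Σ (x_i·y_{i+1} − x_{i+1}·y_i), indices taken mod 9.
Σ = (12) + (39) + (48) + (-1) + (14) + (23) + (28) + (12) + (18) = 193
Area = |Σ|/2 = 96.5.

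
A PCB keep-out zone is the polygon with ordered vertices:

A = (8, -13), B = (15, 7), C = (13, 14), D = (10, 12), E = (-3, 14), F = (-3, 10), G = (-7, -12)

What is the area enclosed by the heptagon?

433.5

Apply the shoelace (surveyor's) formula: 2A = Σ (x_i·y_{i+1} − x_{i+1}·y_i), indices taken mod 7.
Σ = (251) + (119) + (16) + (176) + (12) + (106) + (187) = 867
Area = |Σ|/2 = 433.5.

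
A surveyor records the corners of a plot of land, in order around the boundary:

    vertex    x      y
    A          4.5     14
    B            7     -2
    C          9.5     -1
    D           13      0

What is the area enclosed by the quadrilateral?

50

Apply the shoelace (surveyor's) formula: 2A = Σ (x_i·y_{i+1} − x_{i+1}·y_i), indices taken mod 4.
Cross-terms: -107, 12, 13, 182  ⇒  Σ = 100
Area = |Σ|/2 = 50.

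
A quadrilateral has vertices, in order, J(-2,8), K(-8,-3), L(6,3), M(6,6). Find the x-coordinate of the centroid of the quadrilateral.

Apply the surveyor's formula. First the cross-terms c_i = x_i·y_{i+1} − x_{i+1}·y_i:
  70, -6, 18, 60  ⇒  2A = 142, A = 71.
Then Σ (x_i + x_{i+1})·c_i = -232, so x̄ = -232 / (6·71) = -116/213.

-116/213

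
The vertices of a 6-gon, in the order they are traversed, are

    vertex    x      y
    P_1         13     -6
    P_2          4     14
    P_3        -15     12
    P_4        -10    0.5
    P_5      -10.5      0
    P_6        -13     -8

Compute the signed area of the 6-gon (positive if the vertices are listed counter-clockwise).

Apply the shoelace (surveyor's) formula: 2A = Σ (x_i·y_{i+1} − x_{i+1}·y_i), indices taken mod 6.
P_1→P_2: (13)(14) − (4)(-6) = 206
P_2→P_3: (4)(12) − (-15)(14) = 258
P_3→P_4: (-15)(0.5) − (-10)(12) = 112.5
P_4→P_5: (-10)(0) − (-10.5)(0.5) = 5.25
P_5→P_6: (-10.5)(-8) − (-13)(0) = 84
P_6→P_1: (-13)(-6) − (13)(-8) = 182
Σ = 847.75
Signed area = Σ/2 = 423.875 (positive ⇒ counter-clockwise traversal).

423.875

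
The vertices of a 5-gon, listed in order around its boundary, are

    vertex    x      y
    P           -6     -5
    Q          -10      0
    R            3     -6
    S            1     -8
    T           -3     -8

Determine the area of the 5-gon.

Σ = (-50) + (60) + (-18) + (-32) + (-33) = -73
Area = |Σ|/2 = 36.5.

36.5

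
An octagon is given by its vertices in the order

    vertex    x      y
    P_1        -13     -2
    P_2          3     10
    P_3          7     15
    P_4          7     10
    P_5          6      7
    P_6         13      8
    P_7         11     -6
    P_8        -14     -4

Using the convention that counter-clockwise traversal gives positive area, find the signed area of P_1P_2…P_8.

-278

P_1→P_2: (-13)(10) − (3)(-2) = -124
P_2→P_3: (3)(15) − (7)(10) = -25
P_3→P_4: (7)(10) − (7)(15) = -35
P_4→P_5: (7)(7) − (6)(10) = -11
P_5→P_6: (6)(8) − (13)(7) = -43
P_6→P_7: (13)(-6) − (11)(8) = -166
P_7→P_8: (11)(-4) − (-14)(-6) = -128
P_8→P_1: (-14)(-2) − (-13)(-4) = -24
Σ = -556
Signed area = Σ/2 = -278 (negative ⇒ clockwise traversal).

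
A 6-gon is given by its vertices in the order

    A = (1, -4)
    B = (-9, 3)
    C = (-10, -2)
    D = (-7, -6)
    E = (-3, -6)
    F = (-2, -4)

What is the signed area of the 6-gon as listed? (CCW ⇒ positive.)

Apply the shoelace formula: 2A = Σ (x_i·y_{i+1} − x_{i+1}·y_i), indices taken mod 6.
Cross-terms: -33, 48, 46, 24, 0, 12  ⇒  Σ = 97
Signed area = Σ/2 = 48.5 (positive ⇒ counter-clockwise traversal).

48.5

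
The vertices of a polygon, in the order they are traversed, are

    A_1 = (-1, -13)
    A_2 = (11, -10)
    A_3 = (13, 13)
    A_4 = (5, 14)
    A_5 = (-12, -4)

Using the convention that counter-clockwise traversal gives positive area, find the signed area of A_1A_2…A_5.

Cross-terms: 153, 273, 117, 148, 152  ⇒  Σ = 843
Signed area = Σ/2 = 421.5 (positive ⇒ counter-clockwise traversal).

421.5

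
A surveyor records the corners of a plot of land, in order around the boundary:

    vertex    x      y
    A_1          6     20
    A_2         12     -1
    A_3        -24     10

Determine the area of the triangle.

Apply the shoelace formula: 2A = Σ (x_i·y_{i+1} − x_{i+1}·y_i), indices taken mod 3.
A_1→A_2: (6)(-1) − (12)(20) = -246
A_2→A_3: (12)(10) − (-24)(-1) = 96
A_3→A_1: (-24)(20) − (6)(10) = -540
Σ = -690
Area = |Σ|/2 = 345.

345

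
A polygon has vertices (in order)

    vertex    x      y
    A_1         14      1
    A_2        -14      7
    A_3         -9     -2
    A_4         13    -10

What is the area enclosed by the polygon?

Apply the shoelace formula: 2A = Σ (x_i·y_{i+1} − x_{i+1}·y_i), indices taken mod 4.
A_1→A_2: (14)(7) − (-14)(1) = 112
A_2→A_3: (-14)(-2) − (-9)(7) = 91
A_3→A_4: (-9)(-10) − (13)(-2) = 116
A_4→A_1: (13)(1) − (14)(-10) = 153
Σ = 472
Area = |Σ|/2 = 236.

236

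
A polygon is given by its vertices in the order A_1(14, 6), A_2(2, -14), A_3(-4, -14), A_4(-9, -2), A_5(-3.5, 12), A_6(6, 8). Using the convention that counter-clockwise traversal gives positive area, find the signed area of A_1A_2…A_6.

Apply the surveyor's formula: 2A = Σ (x_i·y_{i+1} − x_{i+1}·y_i), indices taken mod 6.
Σ = (-208) + (-84) + (-118) + (-115) + (-100) + (-76) = -701
Signed area = Σ/2 = -350.5 (negative ⇒ clockwise traversal).

-350.5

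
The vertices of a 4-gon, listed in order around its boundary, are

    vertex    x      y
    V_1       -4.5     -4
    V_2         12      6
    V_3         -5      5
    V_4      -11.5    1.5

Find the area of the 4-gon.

106.875

Apply the shoelace formula: 2A = Σ (x_i·y_{i+1} − x_{i+1}·y_i), indices taken mod 4.
Σ = (21) + (90) + (50) + (52.75) = 213.75
Area = |Σ|/2 = 106.875.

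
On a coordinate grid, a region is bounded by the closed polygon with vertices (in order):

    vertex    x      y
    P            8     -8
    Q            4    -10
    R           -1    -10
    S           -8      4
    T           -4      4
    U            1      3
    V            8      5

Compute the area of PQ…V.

168.5

Apply the shoelace formula: 2A = Σ (x_i·y_{i+1} − x_{i+1}·y_i), indices taken mod 7.
Cross-terms: -48, -50, -84, -16, -16, -19, -104  ⇒  Σ = -337
Area = |Σ|/2 = 168.5.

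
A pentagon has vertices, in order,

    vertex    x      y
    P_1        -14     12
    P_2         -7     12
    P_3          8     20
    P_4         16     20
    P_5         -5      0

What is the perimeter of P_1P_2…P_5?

|P_1P_2| = √((7)² + (0)²) = √49 = 7
|P_2P_3| = √((15)² + (8)²) = √289 = 17
|P_3P_4| = √((8)² + (0)²) = √64 = 8
|P_4P_5| = √((-21)² + (-20)²) = √841 = 29
|P_5P_1| = √((-9)² + (12)²) = √225 = 15
Perimeter = 7 + 17 + 8 + 29 + 15 = 76.

76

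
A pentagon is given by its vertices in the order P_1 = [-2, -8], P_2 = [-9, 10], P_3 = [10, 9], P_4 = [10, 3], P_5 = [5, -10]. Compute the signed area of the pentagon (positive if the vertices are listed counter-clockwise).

Apply the shoelace formula: 2A = Σ (x_i·y_{i+1} − x_{i+1}·y_i), indices taken mod 5.
Σ = (-92) + (-181) + (-60) + (-115) + (-60) = -508
Signed area = Σ/2 = -254 (negative ⇒ clockwise traversal).

-254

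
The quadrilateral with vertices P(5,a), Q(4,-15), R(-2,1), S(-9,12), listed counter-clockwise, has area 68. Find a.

Write out the shoelace sum; only the two edges meeting at P involve a:
2·Area = [((-9)·a − 5·12) + (5·(-15) − 4·a)] + -41
       = -13·a + -176 = 136
⇒ a = -24.

-24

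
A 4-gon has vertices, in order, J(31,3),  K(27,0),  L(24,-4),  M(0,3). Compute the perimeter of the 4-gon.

|JK| = √((-4)² + (-3)²) = √25 = 5
|KL| = √((-3)² + (-4)²) = √25 = 5
|LM| = √((-24)² + (7)²) = √625 = 25
|MJ| = √((31)² + (0)²) = √961 = 31
Perimeter = 5 + 5 + 25 + 31 = 66.

66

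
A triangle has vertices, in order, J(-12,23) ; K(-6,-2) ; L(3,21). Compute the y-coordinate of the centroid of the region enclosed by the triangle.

Apply the shoelace (surveyor's) formula. First the cross-terms c_i = x_i·y_{i+1} − x_{i+1}·y_i:
  162, -120, 321  ⇒  2A = 363, A = 181.5.
Then Σ (y_i + y_{i+1})·c_i = 15246, so ȳ = 15246 / (6·181.5) = 14.

14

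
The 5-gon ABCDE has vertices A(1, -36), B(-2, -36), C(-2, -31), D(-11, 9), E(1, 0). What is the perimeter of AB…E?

100

|AB| = √((-3)² + (0)²) = √9 = 3
|BC| = √((0)² + (5)²) = √25 = 5
|CD| = √((-9)² + (40)²) = √1681 = 41
|DE| = √((12)² + (-9)²) = √225 = 15
|EA| = √((0)² + (-36)²) = √1296 = 36
Perimeter = 3 + 5 + 41 + 15 + 36 = 100.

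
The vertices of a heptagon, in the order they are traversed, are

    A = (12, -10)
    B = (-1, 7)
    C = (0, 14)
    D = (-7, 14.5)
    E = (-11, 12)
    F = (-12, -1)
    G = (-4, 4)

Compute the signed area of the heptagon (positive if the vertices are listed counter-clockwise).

Apply the shoelace formula: 2A = Σ (x_i·y_{i+1} − x_{i+1}·y_i), indices taken mod 7.
Σ = (74) + (-14) + (98) + (75.5) + (155) + (-52) + (-8) = 328.5
Signed area = Σ/2 = 164.25 (positive ⇒ counter-clockwise traversal).

164.25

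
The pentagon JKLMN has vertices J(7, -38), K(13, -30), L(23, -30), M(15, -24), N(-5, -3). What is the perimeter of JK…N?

|JK| = √((6)² + (8)²) = √100 = 10
|KL| = √((10)² + (0)²) = √100 = 10
|LM| = √((-8)² + (6)²) = √100 = 10
|MN| = √((-20)² + (21)²) = √841 = 29
|NJ| = √((12)² + (-35)²) = √1369 = 37
Perimeter = 10 + 10 + 10 + 29 + 37 = 96.

96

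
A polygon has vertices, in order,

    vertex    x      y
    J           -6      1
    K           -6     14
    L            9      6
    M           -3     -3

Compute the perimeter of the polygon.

50

|JK| = √((0)² + (13)²) = √169 = 13
|KL| = √((15)² + (-8)²) = √289 = 17
|LM| = √((-12)² + (-9)²) = √225 = 15
|MJ| = √((-3)² + (4)²) = √25 = 5
Perimeter = 13 + 17 + 15 + 5 = 50.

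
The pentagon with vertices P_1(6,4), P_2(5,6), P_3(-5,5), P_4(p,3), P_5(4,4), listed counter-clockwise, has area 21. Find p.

The doubled signed area Σ (x_i y_{i+1} − x_{i+1} y_i) is linear in p.
With p=0 it equals 36; the coefficient of p is -1 (from the two edges through P_4).
So -1·p + 36 = 2·21 = 42 ⇒ p = -6.

-6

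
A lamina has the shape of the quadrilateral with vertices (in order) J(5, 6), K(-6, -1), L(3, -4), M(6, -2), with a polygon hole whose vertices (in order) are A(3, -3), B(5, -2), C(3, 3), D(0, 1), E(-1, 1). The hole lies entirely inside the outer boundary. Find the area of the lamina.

44

Outer boundary:
Apply the shoelace (surveyor's) formula: 2A = Σ (x_i·y_{i+1} − x_{i+1}·y_i), indices taken mod 4.
Cross-terms: 31, 27, 18, 46  ⇒  Σ = 122
Area = |Σ|/2 = 61.
Hole:
Σ = (9) + (21) + (3) + (1) + (0) = 34
Area = |Σ|/2 = 17.
Net area = 61 − 17 = 44.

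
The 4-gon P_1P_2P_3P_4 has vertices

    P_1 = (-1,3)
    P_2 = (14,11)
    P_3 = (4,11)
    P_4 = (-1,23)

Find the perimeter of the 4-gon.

|P_1P_2| = √((15)² + (8)²) = √289 = 17
|P_2P_3| = √((-10)² + (0)²) = √100 = 10
|P_3P_4| = √((-5)² + (12)²) = √169 = 13
|P_4P_1| = √((0)² + (-20)²) = √400 = 20
Perimeter = 17 + 10 + 13 + 20 = 60.

60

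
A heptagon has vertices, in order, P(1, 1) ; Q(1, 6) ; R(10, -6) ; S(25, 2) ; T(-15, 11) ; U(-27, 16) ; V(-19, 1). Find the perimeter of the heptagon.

|PQ| = √((0)² + (5)²) = √25 = 5
|QR| = √((9)² + (-12)²) = √225 = 15
|RS| = √((15)² + (8)²) = √289 = 17
|ST| = √((-40)² + (9)²) = √1681 = 41
|TU| = √((-12)² + (5)²) = √169 = 13
|UV| = √((8)² + (-15)²) = √289 = 17
|VP| = √((20)² + (0)²) = √400 = 20
Perimeter = 5 + 15 + 17 + 41 + 13 + 17 + 20 = 128.

128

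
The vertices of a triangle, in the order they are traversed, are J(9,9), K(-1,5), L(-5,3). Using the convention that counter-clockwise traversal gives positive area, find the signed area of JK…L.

Apply Gauss's area formula: 2A = Σ (x_i·y_{i+1} − x_{i+1}·y_i), indices taken mod 3.
Σ = (54) + (22) + (-72) = 4
Signed area = Σ/2 = 2 (positive ⇒ counter-clockwise traversal).

2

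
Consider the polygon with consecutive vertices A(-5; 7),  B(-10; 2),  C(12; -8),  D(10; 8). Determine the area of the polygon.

201

Apply the shoelace (surveyor's) formula: 2A = Σ (x_i·y_{i+1} − x_{i+1}·y_i), indices taken mod 4.
A→B: (-5)(2) − (-10)(7) = 60
B→C: (-10)(-8) − (12)(2) = 56
C→D: (12)(8) − (10)(-8) = 176
D→A: (10)(7) − (-5)(8) = 110
Σ = 402
Area = |Σ|/2 = 201.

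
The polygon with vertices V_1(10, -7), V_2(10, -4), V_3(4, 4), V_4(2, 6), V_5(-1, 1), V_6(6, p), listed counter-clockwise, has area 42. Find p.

Write out the shoelace sum; only the two edges meeting at V_6 involve p:
2·Area = [((-1)·p − 6·1) + (6·(-7) − 10·p)] + 110
       = -11·p + 62 = 84
⇒ p = -2.

-2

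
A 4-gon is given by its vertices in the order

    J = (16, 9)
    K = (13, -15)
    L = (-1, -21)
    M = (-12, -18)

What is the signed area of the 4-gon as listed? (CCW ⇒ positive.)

Apply the shoelace (surveyor's) formula: 2A = Σ (x_i·y_{i+1} − x_{i+1}·y_i), indices taken mod 4.
J→K: (16)(-15) − (13)(9) = -357
K→L: (13)(-21) − (-1)(-15) = -288
L→M: (-1)(-18) − (-12)(-21) = -234
M→J: (-12)(9) − (16)(-18) = 180
Σ = -699
Signed area = Σ/2 = -349.5 (negative ⇒ clockwise traversal).

-349.5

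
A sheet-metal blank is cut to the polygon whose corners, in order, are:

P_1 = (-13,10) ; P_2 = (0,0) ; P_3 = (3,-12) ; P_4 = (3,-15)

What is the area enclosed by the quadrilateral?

Cross-terms: 0, 0, -9, -165  ⇒  Σ = -174
Area = |Σ|/2 = 87.

87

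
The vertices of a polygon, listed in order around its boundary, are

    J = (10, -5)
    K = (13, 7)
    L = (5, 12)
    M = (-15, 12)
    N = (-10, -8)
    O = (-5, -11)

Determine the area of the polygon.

Σ = (135) + (121) + (240) + (240) + (70) + (135) = 941
Area = |Σ|/2 = 470.5.

470.5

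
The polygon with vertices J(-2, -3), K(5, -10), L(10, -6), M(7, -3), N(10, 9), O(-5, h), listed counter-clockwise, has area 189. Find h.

9

The doubled signed area Σ (x_i y_{i+1} − x_{i+1} y_i) is linear in h.
With h=0 it equals 270; the coefficient of h is 12 (from the two edges through O).
So 12·h + 270 = 2·189 = 378 ⇒ h = 9.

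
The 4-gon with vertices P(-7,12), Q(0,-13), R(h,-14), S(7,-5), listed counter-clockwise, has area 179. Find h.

The doubled signed area Σ (x_i y_{i+1} − x_{i+1} y_i) is linear in h.
With h=0 it equals 238; the coefficient of h is 8 (from the two edges through R).
So 8·h + 238 = 2·179 = 358 ⇒ h = 15.

15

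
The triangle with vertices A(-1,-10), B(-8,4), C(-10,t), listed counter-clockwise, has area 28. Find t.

0

The doubled signed area Σ (x_i y_{i+1} − x_{i+1} y_i) is linear in t.
With t=0 it equals 56; the coefficient of t is -7 (from the two edges through C).
So -7·t + 56 = 2·28 = 56 ⇒ t = 0.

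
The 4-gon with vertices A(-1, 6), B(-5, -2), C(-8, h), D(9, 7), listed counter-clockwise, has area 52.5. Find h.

-6

Write out the shoelace sum; only the two edges meeting at C involve h:
2·Area = [((-5)·h − (-8)·(-2)) + ((-8)·7 − 9·h)] + 93
       = -14·h + 21 = 105
⇒ h = -6.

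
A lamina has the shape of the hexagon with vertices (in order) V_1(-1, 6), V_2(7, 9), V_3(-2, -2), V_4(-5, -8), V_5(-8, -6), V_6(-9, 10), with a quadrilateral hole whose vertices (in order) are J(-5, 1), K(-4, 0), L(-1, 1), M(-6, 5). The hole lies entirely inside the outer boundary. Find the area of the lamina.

116.5

Outer boundary:
Cross-terms: -51, 4, 6, -34, -134, -44  ⇒  Σ = -253
Area = |Σ|/2 = 126.5.
Hole:
Cross-terms: 4, -4, 1, 19  ⇒  Σ = 20
Area = |Σ|/2 = 10.
Net area = 126.5 − 10 = 116.5.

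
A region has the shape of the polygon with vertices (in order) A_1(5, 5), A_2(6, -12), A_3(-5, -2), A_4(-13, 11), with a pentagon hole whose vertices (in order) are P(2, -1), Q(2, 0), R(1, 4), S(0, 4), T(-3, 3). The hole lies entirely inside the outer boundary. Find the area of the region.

Outer boundary:
Cross-terms: -90, -72, -81, -120  ⇒  Σ = -363
Area = |Σ|/2 = 181.5.
Hole:
Apply the shoelace formula: 2A = Σ (x_i·y_{i+1} − x_{i+1}·y_i), indices taken mod 5.
Cross-terms: 2, 8, 4, 12, -3  ⇒  Σ = 23
Area = |Σ|/2 = 11.5.
Net area = 181.5 − 11.5 = 170.

170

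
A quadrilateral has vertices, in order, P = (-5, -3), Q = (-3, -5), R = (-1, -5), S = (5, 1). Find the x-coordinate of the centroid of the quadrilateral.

Apply the surveyor's formula. First the cross-terms c_i = x_i·y_{i+1} − x_{i+1}·y_i:
  16, 10, 24, -10  ⇒  2A = 40, A = 20.
Then Σ (x_i + x_{i+1})·c_i = -72, so x̄ = -72 / (6·20) = -0.6.

-0.6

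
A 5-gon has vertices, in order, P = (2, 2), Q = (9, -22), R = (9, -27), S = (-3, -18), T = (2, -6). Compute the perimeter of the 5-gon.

|PQ| = √((7)² + (-24)²) = √625 = 25
|QR| = √((0)² + (-5)²) = √25 = 5
|RS| = √((-12)² + (9)²) = √225 = 15
|ST| = √((5)² + (12)²) = √169 = 13
|TP| = √((0)² + (8)²) = √64 = 8
Perimeter = 25 + 5 + 15 + 13 + 8 = 66.

66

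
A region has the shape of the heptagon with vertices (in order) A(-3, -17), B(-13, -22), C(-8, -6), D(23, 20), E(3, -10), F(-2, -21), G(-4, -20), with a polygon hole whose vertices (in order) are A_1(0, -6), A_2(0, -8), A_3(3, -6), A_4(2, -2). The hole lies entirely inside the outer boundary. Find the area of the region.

Outer boundary:
Cross-terms: -155, -98, -22, -290, -83, -44, 8  ⇒  Σ = -684
Area = |Σ|/2 = 342.
Hole:
Apply the shoelace formula: 2A = Σ (x_i·y_{i+1} − x_{i+1}·y_i), indices taken mod 4.
Σ = (0) + (24) + (6) + (-12) = 18
Area = |Σ|/2 = 9.
Net area = 342 − 9 = 333.

333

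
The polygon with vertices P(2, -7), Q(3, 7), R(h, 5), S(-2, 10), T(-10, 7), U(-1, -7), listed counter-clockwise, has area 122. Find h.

The doubled signed area Σ (x_i y_{i+1} − x_{i+1} y_i) is linear in h.
With h=0 it equals 244; the coefficient of h is 3 (from the two edges through R).
So 3·h + 244 = 2·122 = 244 ⇒ h = 0.

0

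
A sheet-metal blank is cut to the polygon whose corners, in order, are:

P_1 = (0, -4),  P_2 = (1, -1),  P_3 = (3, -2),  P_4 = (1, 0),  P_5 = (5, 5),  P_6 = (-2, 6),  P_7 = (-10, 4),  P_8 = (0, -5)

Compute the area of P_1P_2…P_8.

77

Apply the shoelace formula: 2A = Σ (x_i·y_{i+1} − x_{i+1}·y_i), indices taken mod 8.
Σ = (4) + (1) + (2) + (5) + (40) + (52) + (50) + (0) = 154
Area = |Σ|/2 = 77.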